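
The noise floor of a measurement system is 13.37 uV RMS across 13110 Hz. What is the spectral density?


Noise spectral density = Vrms / sqrt(BW).
NSD = 13.37 / sqrt(13110)
NSD = 13.37 / 114.4989
NSD = 0.1168 uV/sqrt(Hz)

0.1168 uV/sqrt(Hz)


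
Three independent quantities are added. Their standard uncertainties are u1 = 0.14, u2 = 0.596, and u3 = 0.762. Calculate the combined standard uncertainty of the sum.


For a sum of independent quantities, uc = sqrt(u1^2 + u2^2 + u3^2).
uc = sqrt(0.14^2 + 0.596^2 + 0.762^2)
uc = sqrt(0.0196 + 0.355216 + 0.580644)
uc = 0.9775

0.9775


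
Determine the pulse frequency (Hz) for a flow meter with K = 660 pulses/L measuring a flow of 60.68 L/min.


Frequency = K * Q / 60 (converting L/min to L/s).
f = 660 * 60.68 / 60
f = 40048.8 / 60
f = 667.48 Hz

667.48 Hz


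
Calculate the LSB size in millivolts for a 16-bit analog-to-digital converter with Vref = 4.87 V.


The resolution (LSB) of an ADC is Vref / 2^n.
LSB = 4.87 / 2^16
LSB = 4.87 / 65536
LSB = 7.431e-05 V = 0.0743103 mV

0.0743103 mV


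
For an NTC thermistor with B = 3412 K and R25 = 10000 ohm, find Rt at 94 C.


NTC thermistor equation: Rt = R25 * exp(B * (1/T - 1/T25)).
T in Kelvin: 367.15 K, T25 = 298.15 K
1/T - 1/T25 = 1/367.15 - 1/298.15 = -0.00063033
B * (1/T - 1/T25) = 3412 * -0.00063033 = -2.1507
Rt = 10000 * exp(-2.1507) = 1164.0 ohm

1164.0 ohm


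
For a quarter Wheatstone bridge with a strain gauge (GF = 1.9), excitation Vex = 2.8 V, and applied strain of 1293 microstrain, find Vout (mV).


Quarter bridge output: Vout = (GF * epsilon * Vex) / 4.
Vout = (1.9 * 1293e-6 * 2.8) / 4
Vout = 0.00687876 / 4 V
Vout = 0.00171969 V = 1.7197 mV

1.7197 mV


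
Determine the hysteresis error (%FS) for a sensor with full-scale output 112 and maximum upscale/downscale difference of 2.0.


Hysteresis = (max difference / full scale) * 100%.
H = (2.0 / 112) * 100
H = 1.786 %FS

1.786 %FS


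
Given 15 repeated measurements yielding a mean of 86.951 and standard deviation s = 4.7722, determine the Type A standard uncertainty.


The standard uncertainty for Type A evaluation is u = s / sqrt(n).
u = 4.7722 / sqrt(15)
u = 4.7722 / 3.873
u = 1.2322

1.2322


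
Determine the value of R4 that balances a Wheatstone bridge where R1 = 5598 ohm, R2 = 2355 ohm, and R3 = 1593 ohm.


At balance: R1*R4 = R2*R3, so R4 = R2*R3/R1.
R4 = 2355 * 1593 / 5598
R4 = 3751515 / 5598
R4 = 670.15 ohm

670.15 ohm


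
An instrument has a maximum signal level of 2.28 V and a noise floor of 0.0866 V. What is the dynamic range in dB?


Dynamic range = 20 * log10(Vmax / Vnoise).
DR = 20 * log10(2.28 / 0.0866)
DR = 20 * log10(26.33)
DR = 28.41 dB

28.41 dB


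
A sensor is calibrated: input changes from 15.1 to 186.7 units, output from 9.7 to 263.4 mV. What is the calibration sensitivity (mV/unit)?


Sensitivity = (y2 - y1) / (x2 - x1).
S = (263.4 - 9.7) / (186.7 - 15.1)
S = 253.7 / 171.6
S = 1.4784 mV/unit

1.4784 mV/unit


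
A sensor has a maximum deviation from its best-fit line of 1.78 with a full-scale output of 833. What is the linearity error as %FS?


Linearity error = (max deviation / full scale) * 100%.
Linearity = (1.78 / 833) * 100
Linearity = 0.214 %FS

0.214 %FS


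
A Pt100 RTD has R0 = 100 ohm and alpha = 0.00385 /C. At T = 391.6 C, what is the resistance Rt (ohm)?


The RTD equation: Rt = R0 * (1 + alpha * T).
Rt = 100 * (1 + 0.00385 * 391.6)
Rt = 100 * (1 + 1.50766)
Rt = 100 * 2.50766
Rt = 250.766 ohm

250.766 ohm


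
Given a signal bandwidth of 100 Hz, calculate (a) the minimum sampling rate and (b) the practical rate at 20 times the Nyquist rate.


By Nyquist theorem, fs_min = 2 * fmax.
fs_min = 2 * 100 = 200 Hz
Practical rate = 20 * fs_min = 20 * 200 = 4000 Hz

fs_min = 200 Hz, fs_practical = 4000 Hz


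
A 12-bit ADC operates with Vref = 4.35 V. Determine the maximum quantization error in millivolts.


The maximum quantization error is +/- LSB/2.
LSB = Vref / 2^n = 4.35 / 4096 = 0.00106201 V
Max error = LSB / 2 = 0.00106201 / 2 = 0.00053101 V
Max error = 0.531 mV

0.531 mV


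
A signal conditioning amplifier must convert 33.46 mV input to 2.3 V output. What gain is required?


Gain = Vout / Vin (converting to same units).
G = 2.3 V / 33.46 mV
G = 2300.0 mV / 33.46 mV
G = 68.74

68.74


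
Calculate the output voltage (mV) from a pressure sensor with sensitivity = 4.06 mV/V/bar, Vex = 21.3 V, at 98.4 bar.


Output = sensitivity * Vex * P.
Vout = 4.06 * 21.3 * 98.4
Vout = 86.478 * 98.4
Vout = 8509.44 mV

8509.44 mV


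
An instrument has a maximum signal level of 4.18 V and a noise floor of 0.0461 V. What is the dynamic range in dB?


Dynamic range = 20 * log10(Vmax / Vnoise).
DR = 20 * log10(4.18 / 0.0461)
DR = 20 * log10(90.67)
DR = 39.15 dB

39.15 dB


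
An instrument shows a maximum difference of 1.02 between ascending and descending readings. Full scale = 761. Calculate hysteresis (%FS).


Hysteresis = (max difference / full scale) * 100%.
H = (1.02 / 761) * 100
H = 0.134 %FS

0.134 %FS


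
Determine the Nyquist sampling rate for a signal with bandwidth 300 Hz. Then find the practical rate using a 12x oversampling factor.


By Nyquist theorem, fs_min = 2 * fmax.
fs_min = 2 * 300 = 600 Hz
Practical rate = 12 * fs_min = 12 * 600 = 7200 Hz

fs_min = 600 Hz, fs_practical = 7200 Hz


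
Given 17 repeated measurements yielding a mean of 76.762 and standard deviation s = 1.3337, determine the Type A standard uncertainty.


The standard uncertainty for Type A evaluation is u = s / sqrt(n).
u = 1.3337 / sqrt(17)
u = 1.3337 / 4.1231
u = 0.3235

0.3235


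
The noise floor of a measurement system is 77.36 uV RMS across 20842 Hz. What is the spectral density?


Noise spectral density = Vrms / sqrt(BW).
NSD = 77.36 / sqrt(20842)
NSD = 77.36 / 144.3676
NSD = 0.5359 uV/sqrt(Hz)

0.5359 uV/sqrt(Hz)


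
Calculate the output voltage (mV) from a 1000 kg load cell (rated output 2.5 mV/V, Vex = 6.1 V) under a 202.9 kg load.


Vout = rated_output * Vex * (load / capacity).
Vout = 2.5 * 6.1 * (202.9 / 1000)
Vout = 2.5 * 6.1 * 0.2029
Vout = 3.094 mV

3.094 mV


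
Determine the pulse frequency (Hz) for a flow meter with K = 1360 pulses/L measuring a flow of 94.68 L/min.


Frequency = K * Q / 60 (converting L/min to L/s).
f = 1360 * 94.68 / 60
f = 128764.8 / 60
f = 2146.08 Hz

2146.08 Hz


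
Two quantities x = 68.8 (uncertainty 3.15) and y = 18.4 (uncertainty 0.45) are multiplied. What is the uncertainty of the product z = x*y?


For a product z = x*y, the relative uncertainty is:
uz/z = sqrt((ux/x)^2 + (uy/y)^2)
Relative uncertainties: ux/x = 3.15/68.8 = 0.045785
uy/y = 0.45/18.4 = 0.024457
z = 68.8 * 18.4 = 1265.9
uz = 1265.9 * sqrt(0.045785^2 + 0.024457^2) = 65.711

65.711


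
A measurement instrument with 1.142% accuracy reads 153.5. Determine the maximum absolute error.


Absolute error = (accuracy% / 100) * reading.
Error = (1.142 / 100) * 153.5
Error = 0.01142 * 153.5
Error = 1.753

1.753


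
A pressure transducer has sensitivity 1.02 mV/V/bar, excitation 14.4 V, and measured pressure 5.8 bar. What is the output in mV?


Output = sensitivity * Vex * P.
Vout = 1.02 * 14.4 * 5.8
Vout = 14.688 * 5.8
Vout = 85.19 mV

85.19 mV


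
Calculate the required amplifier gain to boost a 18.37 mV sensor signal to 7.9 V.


Gain = Vout / Vin (converting to same units).
G = 7.9 V / 18.37 mV
G = 7900.0 mV / 18.37 mV
G = 430.05

430.05


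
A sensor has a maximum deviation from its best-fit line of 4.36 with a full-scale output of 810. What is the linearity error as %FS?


Linearity error = (max deviation / full scale) * 100%.
Linearity = (4.36 / 810) * 100
Linearity = 0.538 %FS

0.538 %FS


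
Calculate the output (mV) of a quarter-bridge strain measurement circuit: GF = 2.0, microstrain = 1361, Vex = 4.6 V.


Quarter bridge output: Vout = (GF * epsilon * Vex) / 4.
Vout = (2.0 * 1361e-6 * 4.6) / 4
Vout = 0.0125212 / 4 V
Vout = 0.0031303 V = 3.1303 mV

3.1303 mV


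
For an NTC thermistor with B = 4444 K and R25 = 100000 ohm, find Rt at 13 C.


NTC thermistor equation: Rt = R25 * exp(B * (1/T - 1/T25)).
T in Kelvin: 286.15 K, T25 = 298.15 K
1/T - 1/T25 = 1/286.15 - 1/298.15 = 0.00014065
B * (1/T - 1/T25) = 4444 * 0.00014065 = 0.6251
Rt = 100000 * exp(0.6251) = 186837.2 ohm

186837.2 ohm


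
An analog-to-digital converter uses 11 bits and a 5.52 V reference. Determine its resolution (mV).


The resolution (LSB) of an ADC is Vref / 2^n.
LSB = 5.52 / 2^11
LSB = 5.52 / 2048
LSB = 0.00269531 V = 2.6953125 mV

2.6953125 mV


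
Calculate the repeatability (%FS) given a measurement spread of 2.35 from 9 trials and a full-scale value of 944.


Repeatability = (spread / full scale) * 100%.
R = (2.35 / 944) * 100
R = 0.249 %FS

0.249 %FS


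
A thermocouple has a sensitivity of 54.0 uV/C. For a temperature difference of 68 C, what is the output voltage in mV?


The thermocouple output V = sensitivity * dT.
V = 54.0 uV/C * 68 C
V = 3672.0 uV
V = 3.672 mV

3.672 mV


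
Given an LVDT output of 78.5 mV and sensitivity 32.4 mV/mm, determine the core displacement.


Displacement = Vout / sensitivity.
d = 78.5 / 32.4
d = 2.423 mm

2.423 mm


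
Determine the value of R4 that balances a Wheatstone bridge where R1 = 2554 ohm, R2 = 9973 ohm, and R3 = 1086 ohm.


At balance: R1*R4 = R2*R3, so R4 = R2*R3/R1.
R4 = 9973 * 1086 / 2554
R4 = 10830678 / 2554
R4 = 4240.67 ohm

4240.67 ohm


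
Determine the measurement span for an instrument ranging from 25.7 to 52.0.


Span = upper range - lower range.
Span = 52.0 - (25.7)
Span = 26.3

26.3


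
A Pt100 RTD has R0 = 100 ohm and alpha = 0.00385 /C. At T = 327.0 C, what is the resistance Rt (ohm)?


The RTD equation: Rt = R0 * (1 + alpha * T).
Rt = 100 * (1 + 0.00385 * 327.0)
Rt = 100 * (1 + 1.25895)
Rt = 100 * 2.25895
Rt = 225.895 ohm

225.895 ohm


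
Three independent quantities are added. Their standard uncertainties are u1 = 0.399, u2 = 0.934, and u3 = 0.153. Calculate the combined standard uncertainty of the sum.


For a sum of independent quantities, uc = sqrt(u1^2 + u2^2 + u3^2).
uc = sqrt(0.399^2 + 0.934^2 + 0.153^2)
uc = sqrt(0.159201 + 0.872356 + 0.023409)
uc = 1.0271

1.0271


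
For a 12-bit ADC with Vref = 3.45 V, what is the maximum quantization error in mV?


The maximum quantization error is +/- LSB/2.
LSB = Vref / 2^n = 3.45 / 4096 = 0.00084229 V
Max error = LSB / 2 = 0.00084229 / 2 = 0.00042114 V
Max error = 0.4211 mV

0.4211 mV


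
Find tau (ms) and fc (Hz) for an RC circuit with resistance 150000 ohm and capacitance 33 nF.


Time constant: tau = R * C.
tau = 150000 * 3.30e-08 = 0.00495 s
tau = 4.95 ms
Cutoff frequency: fc = 1 / (2*pi*R*C).
fc = 1 / (2*pi*0.00495) = 32.15 Hz

tau = 4.95 ms, fc = 32.15 Hz


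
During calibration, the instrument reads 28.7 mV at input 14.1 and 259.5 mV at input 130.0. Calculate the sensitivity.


Sensitivity = (y2 - y1) / (x2 - x1).
S = (259.5 - 28.7) / (130.0 - 14.1)
S = 230.8 / 115.9
S = 1.9914 mV/unit

1.9914 mV/unit


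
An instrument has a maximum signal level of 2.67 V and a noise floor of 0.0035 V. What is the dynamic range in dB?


Dynamic range = 20 * log10(Vmax / Vnoise).
DR = 20 * log10(2.67 / 0.0035)
DR = 20 * log10(762.86)
DR = 57.65 dB

57.65 dB


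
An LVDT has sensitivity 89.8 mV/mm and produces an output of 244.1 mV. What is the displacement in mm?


Displacement = Vout / sensitivity.
d = 244.1 / 89.8
d = 2.718 mm

2.718 mm


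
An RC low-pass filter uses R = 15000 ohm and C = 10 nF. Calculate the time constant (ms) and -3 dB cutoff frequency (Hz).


Time constant: tau = R * C.
tau = 15000 * 1.00e-08 = 0.00015 s
tau = 0.15 ms
Cutoff frequency: fc = 1 / (2*pi*R*C).
fc = 1 / (2*pi*0.00015) = 1061.03 Hz

tau = 0.15 ms, fc = 1061.03 Hz


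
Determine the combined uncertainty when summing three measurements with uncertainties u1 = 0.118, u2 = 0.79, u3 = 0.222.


For a sum of independent quantities, uc = sqrt(u1^2 + u2^2 + u3^2).
uc = sqrt(0.118^2 + 0.79^2 + 0.222^2)
uc = sqrt(0.013924 + 0.6241 + 0.049284)
uc = 0.829

0.829


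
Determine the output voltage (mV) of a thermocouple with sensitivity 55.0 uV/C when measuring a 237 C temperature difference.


The thermocouple output V = sensitivity * dT.
V = 55.0 uV/C * 237 C
V = 13035.0 uV
V = 13.035 mV

13.035 mV


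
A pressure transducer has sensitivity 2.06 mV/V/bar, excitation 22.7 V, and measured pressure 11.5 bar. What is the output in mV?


Output = sensitivity * Vex * P.
Vout = 2.06 * 22.7 * 11.5
Vout = 46.762 * 11.5
Vout = 537.76 mV

537.76 mV


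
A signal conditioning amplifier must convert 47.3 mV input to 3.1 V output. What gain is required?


Gain = Vout / Vin (converting to same units).
G = 3.1 V / 47.3 mV
G = 3100.0 mV / 47.3 mV
G = 65.54

65.54


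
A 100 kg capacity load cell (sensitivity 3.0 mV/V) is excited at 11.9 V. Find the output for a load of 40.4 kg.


Vout = rated_output * Vex * (load / capacity).
Vout = 3.0 * 11.9 * (40.4 / 100)
Vout = 3.0 * 11.9 * 0.404
Vout = 14.423 mV

14.423 mV


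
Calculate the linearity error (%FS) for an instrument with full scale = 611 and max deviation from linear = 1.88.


Linearity error = (max deviation / full scale) * 100%.
Linearity = (1.88 / 611) * 100
Linearity = 0.308 %FS

0.308 %FS


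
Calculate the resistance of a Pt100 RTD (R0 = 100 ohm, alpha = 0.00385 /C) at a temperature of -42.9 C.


The RTD equation: Rt = R0 * (1 + alpha * T).
Rt = 100 * (1 + 0.00385 * -42.9)
Rt = 100 * (1 + -0.165165)
Rt = 100 * 0.834835
Rt = 83.483 ohm

83.483 ohm


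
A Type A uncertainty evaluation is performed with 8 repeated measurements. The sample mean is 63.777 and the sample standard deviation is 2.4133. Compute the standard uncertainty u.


The standard uncertainty for Type A evaluation is u = s / sqrt(n).
u = 2.4133 / sqrt(8)
u = 2.4133 / 2.8284
u = 0.8532

0.8532


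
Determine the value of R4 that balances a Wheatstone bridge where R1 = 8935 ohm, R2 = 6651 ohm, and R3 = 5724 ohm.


At balance: R1*R4 = R2*R3, so R4 = R2*R3/R1.
R4 = 6651 * 5724 / 8935
R4 = 38070324 / 8935
R4 = 4260.81 ohm

4260.81 ohm


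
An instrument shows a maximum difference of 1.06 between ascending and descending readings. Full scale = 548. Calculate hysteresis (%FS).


Hysteresis = (max difference / full scale) * 100%.
H = (1.06 / 548) * 100
H = 0.193 %FS

0.193 %FS


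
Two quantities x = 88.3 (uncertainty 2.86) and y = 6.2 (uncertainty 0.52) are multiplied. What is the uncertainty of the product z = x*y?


For a product z = x*y, the relative uncertainty is:
uz/z = sqrt((ux/x)^2 + (uy/y)^2)
Relative uncertainties: ux/x = 2.86/88.3 = 0.03239
uy/y = 0.52/6.2 = 0.083871
z = 88.3 * 6.2 = 547.5
uz = 547.5 * sqrt(0.03239^2 + 0.083871^2) = 49.221

49.221


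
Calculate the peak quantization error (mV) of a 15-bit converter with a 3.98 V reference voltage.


The maximum quantization error is +/- LSB/2.
LSB = Vref / 2^n = 3.98 / 32768 = 0.00012146 V
Max error = LSB / 2 = 0.00012146 / 2 = 6.073e-05 V
Max error = 0.0607 mV

0.0607 mV


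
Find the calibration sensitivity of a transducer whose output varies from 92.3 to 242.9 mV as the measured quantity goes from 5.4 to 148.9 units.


Sensitivity = (y2 - y1) / (x2 - x1).
S = (242.9 - 92.3) / (148.9 - 5.4)
S = 150.6 / 143.5
S = 1.0495 mV/unit

1.0495 mV/unit


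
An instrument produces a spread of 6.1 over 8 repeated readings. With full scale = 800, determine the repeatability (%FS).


Repeatability = (spread / full scale) * 100%.
R = (6.1 / 800) * 100
R = 0.762 %FS

0.762 %FS


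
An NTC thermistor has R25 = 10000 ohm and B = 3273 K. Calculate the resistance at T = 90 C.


NTC thermistor equation: Rt = R25 * exp(B * (1/T - 1/T25)).
T in Kelvin: 363.15 K, T25 = 298.15 K
1/T - 1/T25 = 1/363.15 - 1/298.15 = -0.00060033
B * (1/T - 1/T25) = 3273 * -0.00060033 = -1.9649
Rt = 10000 * exp(-1.9649) = 1401.7 ohm

1401.7 ohm


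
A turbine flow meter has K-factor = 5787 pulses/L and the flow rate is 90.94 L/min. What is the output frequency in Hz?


Frequency = K * Q / 60 (converting L/min to L/s).
f = 5787 * 90.94 / 60
f = 526269.78 / 60
f = 8771.16 Hz

8771.16 Hz


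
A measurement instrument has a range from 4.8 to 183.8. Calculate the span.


Span = upper range - lower range.
Span = 183.8 - (4.8)
Span = 179.0

179.0


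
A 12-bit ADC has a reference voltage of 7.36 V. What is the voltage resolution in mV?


The resolution (LSB) of an ADC is Vref / 2^n.
LSB = 7.36 / 2^12
LSB = 7.36 / 4096
LSB = 0.00179688 V = 1.796875 mV

1.796875 mV


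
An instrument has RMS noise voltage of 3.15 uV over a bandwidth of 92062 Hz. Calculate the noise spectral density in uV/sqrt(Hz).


Noise spectral density = Vrms / sqrt(BW).
NSD = 3.15 / sqrt(92062)
NSD = 3.15 / 303.4172
NSD = 0.0104 uV/sqrt(Hz)

0.0104 uV/sqrt(Hz)


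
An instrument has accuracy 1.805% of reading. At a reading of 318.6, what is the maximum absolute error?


Absolute error = (accuracy% / 100) * reading.
Error = (1.805 / 100) * 318.6
Error = 0.01805 * 318.6
Error = 5.7507

5.7507


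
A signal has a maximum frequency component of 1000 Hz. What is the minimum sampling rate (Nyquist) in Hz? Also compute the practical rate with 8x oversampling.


By Nyquist theorem, fs_min = 2 * fmax.
fs_min = 2 * 1000 = 2000 Hz
Practical rate = 8 * fs_min = 8 * 2000 = 16000 Hz

fs_min = 2000 Hz, fs_practical = 16000 Hz


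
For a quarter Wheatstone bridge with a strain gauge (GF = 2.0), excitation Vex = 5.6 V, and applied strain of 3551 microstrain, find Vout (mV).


Quarter bridge output: Vout = (GF * epsilon * Vex) / 4.
Vout = (2.0 * 3551e-6 * 5.6) / 4
Vout = 0.0397712 / 4 V
Vout = 0.0099428 V = 9.9428 mV

9.9428 mV


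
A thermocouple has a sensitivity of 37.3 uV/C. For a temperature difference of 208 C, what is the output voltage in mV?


The thermocouple output V = sensitivity * dT.
V = 37.3 uV/C * 208 C
V = 7758.4 uV
V = 7.758 mV

7.758 mV


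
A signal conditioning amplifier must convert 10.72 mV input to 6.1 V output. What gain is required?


Gain = Vout / Vin (converting to same units).
G = 6.1 V / 10.72 mV
G = 6100.0 mV / 10.72 mV
G = 569.03

569.03


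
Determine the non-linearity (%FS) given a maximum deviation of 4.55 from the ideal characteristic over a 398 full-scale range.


Linearity error = (max deviation / full scale) * 100%.
Linearity = (4.55 / 398) * 100
Linearity = 1.143 %FS

1.143 %FS


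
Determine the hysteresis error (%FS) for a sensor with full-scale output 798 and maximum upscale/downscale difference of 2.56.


Hysteresis = (max difference / full scale) * 100%.
H = (2.56 / 798) * 100
H = 0.321 %FS

0.321 %FS


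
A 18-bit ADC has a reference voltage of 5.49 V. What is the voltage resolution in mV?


The resolution (LSB) of an ADC is Vref / 2^n.
LSB = 5.49 / 2^18
LSB = 5.49 / 262144
LSB = 2.094e-05 V = 0.02094269 mV

0.02094269 mV


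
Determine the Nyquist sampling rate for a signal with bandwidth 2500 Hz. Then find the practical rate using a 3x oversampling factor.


By Nyquist theorem, fs_min = 2 * fmax.
fs_min = 2 * 2500 = 5000 Hz
Practical rate = 3 * fs_min = 3 * 5000 = 15000 Hz

fs_min = 5000 Hz, fs_practical = 15000 Hz


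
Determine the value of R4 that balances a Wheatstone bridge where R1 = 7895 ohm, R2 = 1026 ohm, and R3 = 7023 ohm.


At balance: R1*R4 = R2*R3, so R4 = R2*R3/R1.
R4 = 1026 * 7023 / 7895
R4 = 7205598 / 7895
R4 = 912.68 ohm

912.68 ohm


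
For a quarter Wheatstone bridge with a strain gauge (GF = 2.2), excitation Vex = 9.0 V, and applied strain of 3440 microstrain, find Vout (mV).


Quarter bridge output: Vout = (GF * epsilon * Vex) / 4.
Vout = (2.2 * 3440e-6 * 9.0) / 4
Vout = 0.068112 / 4 V
Vout = 0.017028 V = 17.028 mV

17.028 mV


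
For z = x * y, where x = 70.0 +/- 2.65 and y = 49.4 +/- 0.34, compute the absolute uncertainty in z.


For a product z = x*y, the relative uncertainty is:
uz/z = sqrt((ux/x)^2 + (uy/y)^2)
Relative uncertainties: ux/x = 2.65/70.0 = 0.037857
uy/y = 0.34/49.4 = 0.006883
z = 70.0 * 49.4 = 3458.0
uz = 3458.0 * sqrt(0.037857^2 + 0.006883^2) = 133.056

133.056


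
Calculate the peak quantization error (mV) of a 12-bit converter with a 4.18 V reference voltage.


The maximum quantization error is +/- LSB/2.
LSB = Vref / 2^n = 4.18 / 4096 = 0.00102051 V
Max error = LSB / 2 = 0.00102051 / 2 = 0.00051025 V
Max error = 0.5103 mV

0.5103 mV


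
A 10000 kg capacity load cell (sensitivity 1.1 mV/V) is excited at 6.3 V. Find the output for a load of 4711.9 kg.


Vout = rated_output * Vex * (load / capacity).
Vout = 1.1 * 6.3 * (4711.9 / 10000)
Vout = 1.1 * 6.3 * 0.47119
Vout = 3.265 mV

3.265 mV


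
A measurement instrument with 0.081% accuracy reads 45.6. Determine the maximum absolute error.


Absolute error = (accuracy% / 100) * reading.
Error = (0.081 / 100) * 45.6
Error = 0.00081 * 45.6
Error = 0.0369

0.0369


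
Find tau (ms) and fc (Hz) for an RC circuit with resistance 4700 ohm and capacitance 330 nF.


Time constant: tau = R * C.
tau = 4700 * 3.30e-07 = 0.001551 s
tau = 1.551 ms
Cutoff frequency: fc = 1 / (2*pi*R*C).
fc = 1 / (2*pi*0.001551) = 102.61 Hz

tau = 1.551 ms, fc = 102.61 Hz


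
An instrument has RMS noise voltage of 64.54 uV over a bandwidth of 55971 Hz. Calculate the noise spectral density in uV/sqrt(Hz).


Noise spectral density = Vrms / sqrt(BW).
NSD = 64.54 / sqrt(55971)
NSD = 64.54 / 236.5819
NSD = 0.2728 uV/sqrt(Hz)

0.2728 uV/sqrt(Hz)


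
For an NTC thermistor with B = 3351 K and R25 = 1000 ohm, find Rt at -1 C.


NTC thermistor equation: Rt = R25 * exp(B * (1/T - 1/T25)).
T in Kelvin: 272.15 K, T25 = 298.15 K
1/T - 1/T25 = 1/272.15 - 1/298.15 = 0.00032043
B * (1/T - 1/T25) = 3351 * 0.00032043 = 1.0738
Rt = 1000 * exp(1.0738) = 2926.3 ohm

2926.3 ohm


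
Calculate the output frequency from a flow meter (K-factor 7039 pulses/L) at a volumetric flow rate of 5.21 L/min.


Frequency = K * Q / 60 (converting L/min to L/s).
f = 7039 * 5.21 / 60
f = 36673.19 / 60
f = 611.22 Hz

611.22 Hz


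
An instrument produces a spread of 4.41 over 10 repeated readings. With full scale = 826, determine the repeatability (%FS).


Repeatability = (spread / full scale) * 100%.
R = (4.41 / 826) * 100
R = 0.534 %FS

0.534 %FS


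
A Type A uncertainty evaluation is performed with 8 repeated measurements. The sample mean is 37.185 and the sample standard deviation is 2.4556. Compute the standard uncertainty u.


The standard uncertainty for Type A evaluation is u = s / sqrt(n).
u = 2.4556 / sqrt(8)
u = 2.4556 / 2.8284
u = 0.8682

0.8682


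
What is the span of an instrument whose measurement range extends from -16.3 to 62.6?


Span = upper range - lower range.
Span = 62.6 - (-16.3)
Span = 78.9

78.9


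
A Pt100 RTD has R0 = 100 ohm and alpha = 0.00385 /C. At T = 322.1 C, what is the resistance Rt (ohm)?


The RTD equation: Rt = R0 * (1 + alpha * T).
Rt = 100 * (1 + 0.00385 * 322.1)
Rt = 100 * (1 + 1.240085)
Rt = 100 * 2.240085
Rt = 224.008 ohm

224.008 ohm


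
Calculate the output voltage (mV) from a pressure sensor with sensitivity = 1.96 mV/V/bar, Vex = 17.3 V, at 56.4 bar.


Output = sensitivity * Vex * P.
Vout = 1.96 * 17.3 * 56.4
Vout = 33.908 * 56.4
Vout = 1912.41 mV

1912.41 mV


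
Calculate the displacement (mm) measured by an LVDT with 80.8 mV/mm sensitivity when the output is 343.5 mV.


Displacement = Vout / sensitivity.
d = 343.5 / 80.8
d = 4.251 mm

4.251 mm


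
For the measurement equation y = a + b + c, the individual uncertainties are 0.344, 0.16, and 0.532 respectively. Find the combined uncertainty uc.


For a sum of independent quantities, uc = sqrt(u1^2 + u2^2 + u3^2).
uc = sqrt(0.344^2 + 0.16^2 + 0.532^2)
uc = sqrt(0.118336 + 0.0256 + 0.283024)
uc = 0.6534

0.6534


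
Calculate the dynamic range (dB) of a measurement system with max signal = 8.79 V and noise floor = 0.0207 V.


Dynamic range = 20 * log10(Vmax / Vnoise).
DR = 20 * log10(8.79 / 0.0207)
DR = 20 * log10(424.64)
DR = 52.56 dB

52.56 dB


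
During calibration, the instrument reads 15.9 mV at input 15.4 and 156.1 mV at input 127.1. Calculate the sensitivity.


Sensitivity = (y2 - y1) / (x2 - x1).
S = (156.1 - 15.9) / (127.1 - 15.4)
S = 140.2 / 111.7
S = 1.2551 mV/unit

1.2551 mV/unit


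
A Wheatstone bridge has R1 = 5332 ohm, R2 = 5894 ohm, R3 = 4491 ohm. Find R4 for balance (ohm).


At balance: R1*R4 = R2*R3, so R4 = R2*R3/R1.
R4 = 5894 * 4491 / 5332
R4 = 26469954 / 5332
R4 = 4964.36 ohm

4964.36 ohm


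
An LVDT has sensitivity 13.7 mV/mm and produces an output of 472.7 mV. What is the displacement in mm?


Displacement = Vout / sensitivity.
d = 472.7 / 13.7
d = 34.504 mm

34.504 mm


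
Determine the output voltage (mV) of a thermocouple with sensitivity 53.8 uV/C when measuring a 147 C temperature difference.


The thermocouple output V = sensitivity * dT.
V = 53.8 uV/C * 147 C
V = 7908.6 uV
V = 7.909 mV

7.909 mV


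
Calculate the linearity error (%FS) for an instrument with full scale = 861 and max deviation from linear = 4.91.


Linearity error = (max deviation / full scale) * 100%.
Linearity = (4.91 / 861) * 100
Linearity = 0.57 %FS

0.57 %FS


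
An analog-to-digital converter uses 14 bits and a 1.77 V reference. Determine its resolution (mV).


The resolution (LSB) of an ADC is Vref / 2^n.
LSB = 1.77 / 2^14
LSB = 1.77 / 16384
LSB = 0.00010803 V = 0.10803223 mV

0.10803223 mV


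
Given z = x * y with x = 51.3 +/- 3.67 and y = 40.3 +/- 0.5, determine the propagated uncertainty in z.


For a product z = x*y, the relative uncertainty is:
uz/z = sqrt((ux/x)^2 + (uy/y)^2)
Relative uncertainties: ux/x = 3.67/51.3 = 0.07154
uy/y = 0.5/40.3 = 0.012407
z = 51.3 * 40.3 = 2067.4
uz = 2067.4 * sqrt(0.07154^2 + 0.012407^2) = 150.109

150.109


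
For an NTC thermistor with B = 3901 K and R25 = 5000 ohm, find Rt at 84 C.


NTC thermistor equation: Rt = R25 * exp(B * (1/T - 1/T25)).
T in Kelvin: 357.15 K, T25 = 298.15 K
1/T - 1/T25 = 1/357.15 - 1/298.15 = -0.00055407
B * (1/T - 1/T25) = 3901 * -0.00055407 = -2.1614
Rt = 5000 * exp(-2.1614) = 575.8 ohm

575.8 ohm


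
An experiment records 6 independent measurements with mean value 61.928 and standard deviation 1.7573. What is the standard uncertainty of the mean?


The standard uncertainty for Type A evaluation is u = s / sqrt(n).
u = 1.7573 / sqrt(6)
u = 1.7573 / 2.4495
u = 0.7174

0.7174


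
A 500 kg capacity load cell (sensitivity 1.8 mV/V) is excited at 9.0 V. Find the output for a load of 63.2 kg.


Vout = rated_output * Vex * (load / capacity).
Vout = 1.8 * 9.0 * (63.2 / 500)
Vout = 1.8 * 9.0 * 0.1264
Vout = 2.048 mV

2.048 mV


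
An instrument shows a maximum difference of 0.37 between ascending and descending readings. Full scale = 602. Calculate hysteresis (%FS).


Hysteresis = (max difference / full scale) * 100%.
H = (0.37 / 602) * 100
H = 0.061 %FS

0.061 %FS


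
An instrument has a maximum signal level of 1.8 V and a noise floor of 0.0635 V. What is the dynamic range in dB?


Dynamic range = 20 * log10(Vmax / Vnoise).
DR = 20 * log10(1.8 / 0.0635)
DR = 20 * log10(28.35)
DR = 29.05 dB

29.05 dB


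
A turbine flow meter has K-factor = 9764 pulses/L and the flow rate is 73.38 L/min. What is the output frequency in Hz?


Frequency = K * Q / 60 (converting L/min to L/s).
f = 9764 * 73.38 / 60
f = 716482.32 / 60
f = 11941.37 Hz

11941.37 Hz


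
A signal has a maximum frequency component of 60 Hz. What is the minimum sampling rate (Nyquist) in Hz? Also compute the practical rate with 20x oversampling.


By Nyquist theorem, fs_min = 2 * fmax.
fs_min = 2 * 60 = 120 Hz
Practical rate = 20 * fs_min = 20 * 120 = 2400 Hz

fs_min = 120 Hz, fs_practical = 2400 Hz


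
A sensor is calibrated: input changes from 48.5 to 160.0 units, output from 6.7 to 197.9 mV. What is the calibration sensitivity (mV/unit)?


Sensitivity = (y2 - y1) / (x2 - x1).
S = (197.9 - 6.7) / (160.0 - 48.5)
S = 191.2 / 111.5
S = 1.7148 mV/unit

1.7148 mV/unit


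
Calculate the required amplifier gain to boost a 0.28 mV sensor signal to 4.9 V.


Gain = Vout / Vin (converting to same units).
G = 4.9 V / 0.28 mV
G = 4900.0 mV / 0.28 mV
G = 17500.0

17500.0


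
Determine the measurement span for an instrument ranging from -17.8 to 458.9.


Span = upper range - lower range.
Span = 458.9 - (-17.8)
Span = 476.7

476.7


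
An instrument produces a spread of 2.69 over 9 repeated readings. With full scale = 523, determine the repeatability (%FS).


Repeatability = (spread / full scale) * 100%.
R = (2.69 / 523) * 100
R = 0.514 %FS

0.514 %FS


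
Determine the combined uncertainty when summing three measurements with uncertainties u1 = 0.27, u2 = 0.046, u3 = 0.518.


For a sum of independent quantities, uc = sqrt(u1^2 + u2^2 + u3^2).
uc = sqrt(0.27^2 + 0.046^2 + 0.518^2)
uc = sqrt(0.0729 + 0.002116 + 0.268324)
uc = 0.586

0.586


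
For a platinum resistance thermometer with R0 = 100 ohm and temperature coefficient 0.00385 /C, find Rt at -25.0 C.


The RTD equation: Rt = R0 * (1 + alpha * T).
Rt = 100 * (1 + 0.00385 * -25.0)
Rt = 100 * (1 + -0.09625)
Rt = 100 * 0.90375
Rt = 90.375 ohm

90.375 ohm


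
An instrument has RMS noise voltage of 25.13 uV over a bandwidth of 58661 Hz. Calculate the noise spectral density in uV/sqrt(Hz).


Noise spectral density = Vrms / sqrt(BW).
NSD = 25.13 / sqrt(58661)
NSD = 25.13 / 242.2003
NSD = 0.1038 uV/sqrt(Hz)

0.1038 uV/sqrt(Hz)


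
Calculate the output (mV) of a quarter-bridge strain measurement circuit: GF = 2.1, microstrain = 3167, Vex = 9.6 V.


Quarter bridge output: Vout = (GF * epsilon * Vex) / 4.
Vout = (2.1 * 3167e-6 * 9.6) / 4
Vout = 0.06384672 / 4 V
Vout = 0.01596168 V = 15.9617 mV

15.9617 mV


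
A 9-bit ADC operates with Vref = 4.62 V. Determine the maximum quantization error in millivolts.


The maximum quantization error is +/- LSB/2.
LSB = Vref / 2^n = 4.62 / 512 = 0.00902344 V
Max error = LSB / 2 = 0.00902344 / 2 = 0.00451172 V
Max error = 4.5117 mV

4.5117 mV


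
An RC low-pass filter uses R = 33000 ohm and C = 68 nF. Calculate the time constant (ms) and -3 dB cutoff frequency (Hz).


Time constant: tau = R * C.
tau = 33000 * 6.80e-08 = 0.002244 s
tau = 2.244 ms
Cutoff frequency: fc = 1 / (2*pi*R*C).
fc = 1 / (2*pi*0.002244) = 70.92 Hz

tau = 2.244 ms, fc = 70.92 Hz


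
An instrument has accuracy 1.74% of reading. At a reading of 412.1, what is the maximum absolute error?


Absolute error = (accuracy% / 100) * reading.
Error = (1.74 / 100) * 412.1
Error = 0.0174 * 412.1
Error = 7.1705

7.1705


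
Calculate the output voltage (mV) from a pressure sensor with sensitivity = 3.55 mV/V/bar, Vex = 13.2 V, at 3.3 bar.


Output = sensitivity * Vex * P.
Vout = 3.55 * 13.2 * 3.3
Vout = 46.86 * 3.3
Vout = 154.64 mV

154.64 mV


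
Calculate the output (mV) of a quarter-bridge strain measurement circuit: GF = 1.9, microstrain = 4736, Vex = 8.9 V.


Quarter bridge output: Vout = (GF * epsilon * Vex) / 4.
Vout = (1.9 * 4736e-6 * 8.9) / 4
Vout = 0.08008576 / 4 V
Vout = 0.02002144 V = 20.0214 mV

20.0214 mV


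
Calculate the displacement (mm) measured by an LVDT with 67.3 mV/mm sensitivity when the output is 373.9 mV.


Displacement = Vout / sensitivity.
d = 373.9 / 67.3
d = 5.556 mm

5.556 mm


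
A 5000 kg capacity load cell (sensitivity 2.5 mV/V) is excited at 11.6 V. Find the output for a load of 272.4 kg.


Vout = rated_output * Vex * (load / capacity).
Vout = 2.5 * 11.6 * (272.4 / 5000)
Vout = 2.5 * 11.6 * 0.05448
Vout = 1.58 mV

1.58 mV


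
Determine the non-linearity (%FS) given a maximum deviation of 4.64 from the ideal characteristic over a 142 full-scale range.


Linearity error = (max deviation / full scale) * 100%.
Linearity = (4.64 / 142) * 100
Linearity = 3.268 %FS

3.268 %FS


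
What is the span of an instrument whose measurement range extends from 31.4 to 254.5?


Span = upper range - lower range.
Span = 254.5 - (31.4)
Span = 223.1

223.1


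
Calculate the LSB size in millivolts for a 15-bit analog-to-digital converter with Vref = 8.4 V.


The resolution (LSB) of an ADC is Vref / 2^n.
LSB = 8.4 / 2^15
LSB = 8.4 / 32768
LSB = 0.00025635 V = 0.25634766 mV

0.25634766 mV


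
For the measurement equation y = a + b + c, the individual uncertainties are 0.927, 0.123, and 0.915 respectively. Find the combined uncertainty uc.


For a sum of independent quantities, uc = sqrt(u1^2 + u2^2 + u3^2).
uc = sqrt(0.927^2 + 0.123^2 + 0.915^2)
uc = sqrt(0.859329 + 0.015129 + 0.837225)
uc = 1.3083

1.3083


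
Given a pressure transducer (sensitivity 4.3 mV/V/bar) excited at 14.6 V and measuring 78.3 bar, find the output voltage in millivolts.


Output = sensitivity * Vex * P.
Vout = 4.3 * 14.6 * 78.3
Vout = 62.78 * 78.3
Vout = 4915.67 mV

4915.67 mV


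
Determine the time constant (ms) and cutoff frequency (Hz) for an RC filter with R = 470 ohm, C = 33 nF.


Time constant: tau = R * C.
tau = 470 * 3.30e-08 = 1.551e-05 s
tau = 0.0155 ms
Cutoff frequency: fc = 1 / (2*pi*R*C).
fc = 1 / (2*pi*1.551e-05) = 10261.44 Hz

tau = 0.0155 ms, fc = 10261.44 Hz


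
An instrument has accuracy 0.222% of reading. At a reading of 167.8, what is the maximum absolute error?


Absolute error = (accuracy% / 100) * reading.
Error = (0.222 / 100) * 167.8
Error = 0.00222 * 167.8
Error = 0.3725

0.3725


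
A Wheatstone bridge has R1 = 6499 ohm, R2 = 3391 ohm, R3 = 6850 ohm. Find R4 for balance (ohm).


At balance: R1*R4 = R2*R3, so R4 = R2*R3/R1.
R4 = 3391 * 6850 / 6499
R4 = 23228350 / 6499
R4 = 3574.14 ohm

3574.14 ohm


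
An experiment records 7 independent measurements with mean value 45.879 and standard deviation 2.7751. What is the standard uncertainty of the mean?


The standard uncertainty for Type A evaluation is u = s / sqrt(n).
u = 2.7751 / sqrt(7)
u = 2.7751 / 2.6458
u = 1.0489

1.0489


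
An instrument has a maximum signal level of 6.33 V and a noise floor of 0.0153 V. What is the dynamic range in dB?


Dynamic range = 20 * log10(Vmax / Vnoise).
DR = 20 * log10(6.33 / 0.0153)
DR = 20 * log10(413.73)
DR = 52.33 dB

52.33 dB


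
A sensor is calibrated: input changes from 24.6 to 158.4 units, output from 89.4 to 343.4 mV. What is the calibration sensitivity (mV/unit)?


Sensitivity = (y2 - y1) / (x2 - x1).
S = (343.4 - 89.4) / (158.4 - 24.6)
S = 254.0 / 133.8
S = 1.8984 mV/unit

1.8984 mV/unit


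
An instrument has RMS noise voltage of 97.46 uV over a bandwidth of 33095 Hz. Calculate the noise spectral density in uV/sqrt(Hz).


Noise spectral density = Vrms / sqrt(BW).
NSD = 97.46 / sqrt(33095)
NSD = 97.46 / 181.9203
NSD = 0.5357 uV/sqrt(Hz)

0.5357 uV/sqrt(Hz)


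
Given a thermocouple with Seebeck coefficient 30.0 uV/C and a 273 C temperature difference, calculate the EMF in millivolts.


The thermocouple output V = sensitivity * dT.
V = 30.0 uV/C * 273 C
V = 8190.0 uV
V = 8.19 mV

8.19 mV


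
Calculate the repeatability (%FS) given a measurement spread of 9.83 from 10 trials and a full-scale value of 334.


Repeatability = (spread / full scale) * 100%.
R = (9.83 / 334) * 100
R = 2.943 %FS

2.943 %FS


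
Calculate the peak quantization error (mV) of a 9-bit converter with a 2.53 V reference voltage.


The maximum quantization error is +/- LSB/2.
LSB = Vref / 2^n = 2.53 / 512 = 0.00494141 V
Max error = LSB / 2 = 0.00494141 / 2 = 0.0024707 V
Max error = 2.4707 mV

2.4707 mV


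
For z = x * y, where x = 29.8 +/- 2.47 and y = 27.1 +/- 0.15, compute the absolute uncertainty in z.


For a product z = x*y, the relative uncertainty is:
uz/z = sqrt((ux/x)^2 + (uy/y)^2)
Relative uncertainties: ux/x = 2.47/29.8 = 0.082886
uy/y = 0.15/27.1 = 0.005535
z = 29.8 * 27.1 = 807.6
uz = 807.6 * sqrt(0.082886^2 + 0.005535^2) = 67.086

67.086


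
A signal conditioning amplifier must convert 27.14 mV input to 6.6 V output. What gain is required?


Gain = Vout / Vin (converting to same units).
G = 6.6 V / 27.14 mV
G = 6600.0 mV / 27.14 mV
G = 243.18

243.18


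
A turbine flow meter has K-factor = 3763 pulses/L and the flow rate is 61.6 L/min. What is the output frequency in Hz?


Frequency = K * Q / 60 (converting L/min to L/s).
f = 3763 * 61.6 / 60
f = 231800.8 / 60
f = 3863.35 Hz

3863.35 Hz


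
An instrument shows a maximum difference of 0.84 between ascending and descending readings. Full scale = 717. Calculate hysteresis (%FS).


Hysteresis = (max difference / full scale) * 100%.
H = (0.84 / 717) * 100
H = 0.117 %FS

0.117 %FS


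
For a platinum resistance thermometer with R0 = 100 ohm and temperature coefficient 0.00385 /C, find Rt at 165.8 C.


The RTD equation: Rt = R0 * (1 + alpha * T).
Rt = 100 * (1 + 0.00385 * 165.8)
Rt = 100 * (1 + 0.63833)
Rt = 100 * 1.63833
Rt = 163.833 ohm

163.833 ohm


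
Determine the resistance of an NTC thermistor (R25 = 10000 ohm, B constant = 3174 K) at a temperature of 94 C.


NTC thermistor equation: Rt = R25 * exp(B * (1/T - 1/T25)).
T in Kelvin: 367.15 K, T25 = 298.15 K
1/T - 1/T25 = 1/367.15 - 1/298.15 = -0.00063033
B * (1/T - 1/T25) = 3174 * -0.00063033 = -2.0007
Rt = 10000 * exp(-2.0007) = 1352.4 ohm

1352.4 ohm


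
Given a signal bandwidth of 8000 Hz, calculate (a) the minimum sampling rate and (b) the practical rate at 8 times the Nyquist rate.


By Nyquist theorem, fs_min = 2 * fmax.
fs_min = 2 * 8000 = 16000 Hz
Practical rate = 8 * fs_min = 8 * 16000 = 128000 Hz

fs_min = 16000 Hz, fs_practical = 128000 Hz


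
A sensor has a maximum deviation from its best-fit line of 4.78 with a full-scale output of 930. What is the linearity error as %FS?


Linearity error = (max deviation / full scale) * 100%.
Linearity = (4.78 / 930) * 100
Linearity = 0.514 %FS

0.514 %FS


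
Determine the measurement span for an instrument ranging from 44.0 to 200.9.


Span = upper range - lower range.
Span = 200.9 - (44.0)
Span = 156.9

156.9


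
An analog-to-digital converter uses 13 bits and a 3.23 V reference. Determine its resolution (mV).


The resolution (LSB) of an ADC is Vref / 2^n.
LSB = 3.23 / 2^13
LSB = 3.23 / 8192
LSB = 0.00039429 V = 0.39428711 mV

0.39428711 mV


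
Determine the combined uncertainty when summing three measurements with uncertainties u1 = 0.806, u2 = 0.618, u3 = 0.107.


For a sum of independent quantities, uc = sqrt(u1^2 + u2^2 + u3^2).
uc = sqrt(0.806^2 + 0.618^2 + 0.107^2)
uc = sqrt(0.649636 + 0.381924 + 0.011449)
uc = 1.0213

1.0213


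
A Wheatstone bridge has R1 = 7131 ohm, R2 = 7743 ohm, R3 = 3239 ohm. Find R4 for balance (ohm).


At balance: R1*R4 = R2*R3, so R4 = R2*R3/R1.
R4 = 7743 * 3239 / 7131
R4 = 25079577 / 7131
R4 = 3516.98 ohm

3516.98 ohm


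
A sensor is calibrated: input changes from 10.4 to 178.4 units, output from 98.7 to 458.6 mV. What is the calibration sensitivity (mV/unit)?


Sensitivity = (y2 - y1) / (x2 - x1).
S = (458.6 - 98.7) / (178.4 - 10.4)
S = 359.9 / 168.0
S = 2.1423 mV/unit

2.1423 mV/unit


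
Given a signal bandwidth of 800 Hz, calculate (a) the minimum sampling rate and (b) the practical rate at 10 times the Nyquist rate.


By Nyquist theorem, fs_min = 2 * fmax.
fs_min = 2 * 800 = 1600 Hz
Practical rate = 10 * fs_min = 10 * 1600 = 16000 Hz

fs_min = 1600 Hz, fs_practical = 16000 Hz


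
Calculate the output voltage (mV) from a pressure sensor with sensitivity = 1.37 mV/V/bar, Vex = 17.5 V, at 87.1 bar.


Output = sensitivity * Vex * P.
Vout = 1.37 * 17.5 * 87.1
Vout = 23.975 * 87.1
Vout = 2088.22 mV

2088.22 mV


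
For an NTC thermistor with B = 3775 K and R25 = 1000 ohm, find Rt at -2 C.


NTC thermistor equation: Rt = R25 * exp(B * (1/T - 1/T25)).
T in Kelvin: 271.15 K, T25 = 298.15 K
1/T - 1/T25 = 1/271.15 - 1/298.15 = 0.00033398
B * (1/T - 1/T25) = 3775 * 0.00033398 = 1.2608
Rt = 1000 * exp(1.2608) = 3528.1 ohm

3528.1 ohm
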